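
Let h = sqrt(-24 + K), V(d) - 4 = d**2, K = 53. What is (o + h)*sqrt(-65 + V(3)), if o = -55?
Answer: 2*I*sqrt(13)*(-55 + sqrt(29)) ≈ -357.78*I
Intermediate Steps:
V(d) = 4 + d**2
h = sqrt(29) (h = sqrt(-24 + 53) = sqrt(29) ≈ 5.3852)
(o + h)*sqrt(-65 + V(3)) = (-55 + sqrt(29))*sqrt(-65 + (4 + 3**2)) = (-55 + sqrt(29))*sqrt(-65 + (4 + 9)) = (-55 + sqrt(29))*sqrt(-65 + 13) = (-55 + sqrt(29))*sqrt(-52) = (-55 + sqrt(29))*(2*I*sqrt(13)) = 2*I*sqrt(13)*(-55 + sqrt(29))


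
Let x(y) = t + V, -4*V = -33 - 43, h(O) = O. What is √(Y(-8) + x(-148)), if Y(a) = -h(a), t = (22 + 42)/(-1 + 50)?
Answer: √1387/7 ≈ 5.3204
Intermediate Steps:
t = 64/49 ≈ 1.3061
V = 19 (V = -(-33 - 43)/4 = -¼*(-76) = 19)
Y(a) = -a
x(y) = 995/49 (x(y) = 64/49 + 19 = 995/49)
√(Y(-8) + x(-148)) = √(-1*(-8) + 995/49) = √(8 + 995/49) = √(1387/49) = √1387/7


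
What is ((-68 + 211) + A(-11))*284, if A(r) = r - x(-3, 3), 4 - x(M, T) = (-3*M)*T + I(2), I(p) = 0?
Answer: 44020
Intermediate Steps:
x(M, T) = 4 + 3*M*T (x(M, T) = 4 - ((-3*M)*T + 0) = 4 - (-3*M*T + 0) = 4 - (-3)*M*T = 4 + 3*M*T)
A(r) = 23 + r (A(r) = r - (4 + 3*(-3)*3) = r - (4 - 27) = r - 1*(-23) = r + 23 = 23 + r)
((-68 + 211) + A(-11))*284 = ((-68 + 211) + (23 - 11))*284 = (143 + 12)*284 = 155*284 = 44020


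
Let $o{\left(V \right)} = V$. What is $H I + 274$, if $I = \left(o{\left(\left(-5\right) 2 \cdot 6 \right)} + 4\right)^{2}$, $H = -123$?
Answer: $-385454$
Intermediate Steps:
$I = 3136$ ($I = \left(\left(-5\right) 2 \cdot 6 + 4\right)^{2} = \left(\left(-10\right) 6 + 4\right)^{2} = \left(-60 + 4\right)^{2} = \left(-56\right)^{2} = 3136$)
$H I + 274 = \left(-123\right) 3136 + 274 = -385728 + 274 = -385454$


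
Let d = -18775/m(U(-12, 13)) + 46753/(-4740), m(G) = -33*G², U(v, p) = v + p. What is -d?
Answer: -9716739/17380 ≈ -559.08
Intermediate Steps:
U(v, p) = p + v
d = 9716739/17380 (d = -18775*(-1/(33*(13 - 12)²)) + 46753/(-4740) = -18775/((-33*1²)) + 46753*(-1/4740) = -18775/((-33*1)) - 46753/4740 = -18775/(-33) - 46753/4740 = -18775*(-1/33) - 46753/4740 = 18775/33 - 46753/4740 = 9716739/17380 ≈ 559.08)
-d = -1*9716739/17380 = -9716739/17380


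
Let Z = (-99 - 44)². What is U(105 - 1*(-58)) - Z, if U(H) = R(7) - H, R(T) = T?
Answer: -20605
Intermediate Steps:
U(H) = 7 - H
Z = 20449 (Z = (-143)² = 20449)
U(105 - 1*(-58)) - Z = (7 - (105 - 1*(-58))) - 1*20449 = (7 - (105 + 58)) - 20449 = (7 - 1*163) - 20449 = (7 - 163) - 20449 = -156 - 20449 = -20605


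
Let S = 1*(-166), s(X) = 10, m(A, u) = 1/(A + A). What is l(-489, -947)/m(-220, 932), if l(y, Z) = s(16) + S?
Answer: 68640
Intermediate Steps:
m(A, u) = 1/(2*A)
S = -166
l(y, Z) = -156 (l(y, Z) = 10 - 166 = -156)
l(-489, -947)/m(-220, 932) = -156/((½)/(-220)) = -156/((½)*(-1/220)) = -156/(-1/440) = -156*(-440) = 68640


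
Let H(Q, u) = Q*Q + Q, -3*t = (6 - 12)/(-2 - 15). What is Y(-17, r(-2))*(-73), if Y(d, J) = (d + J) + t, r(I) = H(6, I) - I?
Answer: -33361/17 ≈ -1962.4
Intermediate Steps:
t = -2/17 (t = -(6 - 12)/(3*(-2 - 15)) = -(-2)/(-17) = -(-2)*(-1)/17 = -1/3*6/17 = -2/17 ≈ -0.11765)
H(Q, u) = Q + Q**2 (H(Q, u) = Q**2 + Q = Q + Q**2)
r(I) = 42 - I (r(I) = 6*(1 + 6) - I = 6*7 - I = 42 - I)
Y(d, J) = -2/17 + J + d (Y(d, J) = (d + J) - 2/17 = (J + d) - 2/17 = -2/17 + J + d)
Y(-17, r(-2))*(-73) = (-2/17 + (42 - 1*(-2)) - 17)*(-73) = (-2/17 + (42 + 2) - 17)*(-73) = (-2/17 + 44 - 17)*(-73) = (457/17)*(-73) = -33361/17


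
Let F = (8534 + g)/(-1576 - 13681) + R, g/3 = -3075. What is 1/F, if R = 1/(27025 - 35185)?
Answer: 124497120/5623303 ≈ 22.139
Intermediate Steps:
g = -9225 (g = 3*(-3075) = -9225)
R = -1/8160 (R = 1/(-8160) = -1/8160 ≈ -0.00012255)
F = 5623303/124497120 (F = (8534 - 9225)/(-1576 - 13681) - 1/8160 = -691/(-15257) - 1/8160 = -691*(-1/15257) - 1/8160 = 691/15257 - 1/8160 = 5623303/124497120 ≈ 0.045168)
1/F = 1/(5623303/124497120) = 124497120/5623303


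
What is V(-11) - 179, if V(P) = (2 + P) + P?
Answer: -199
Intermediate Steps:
V(P) = 2 + 2*P
V(-11) - 179 = (2 + 2*(-11)) - 179 = (2 - 22) - 179 = -20 - 179 = -199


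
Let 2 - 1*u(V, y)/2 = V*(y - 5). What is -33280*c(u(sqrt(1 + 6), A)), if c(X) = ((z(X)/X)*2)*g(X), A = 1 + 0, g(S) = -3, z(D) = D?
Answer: 199680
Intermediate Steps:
A = 1
u(V, y) = 4 - 2*V*(-5 + y) (u(V, y) = 4 - 2*V*(y - 5) = 4 - 2*V*(-5 + y))
c(X) = -6 (c(X) = ((X/X)*2)*(-3) = (1*2)*(-3) = 2*(-3) = -6)
-33280*c(u(sqrt(1 + 6), A)) = -33280*(-6) = 199680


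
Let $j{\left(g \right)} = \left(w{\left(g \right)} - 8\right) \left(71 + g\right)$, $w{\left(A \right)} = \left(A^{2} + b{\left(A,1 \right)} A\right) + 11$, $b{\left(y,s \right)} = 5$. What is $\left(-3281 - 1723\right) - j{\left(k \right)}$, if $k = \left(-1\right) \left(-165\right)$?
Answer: $-6625512$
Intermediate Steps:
$k = 165$
$w{\left(A \right)} = 11 + A^{2} + 5 A$ ($w{\left(A \right)} = \left(A^{2} + 5 A\right) + 11 = 11 + A^{2} + 5 A$)
$j{\left(g \right)} = \left(71 + g\right) \left(3 + g^{2} + 5 g\right)$ ($j{\left(g \right)} = \left(\left(11 + g^{2} + 5 g\right) - 8\right) \left(71 + g\right) = \left(3 + g^{2} + 5 g\right) \left(71 + g\right) = \left(71 + g\right) \left(3 + g^{2} + 5 g\right)$)
$\left(-3281 - 1723\right) - j{\left(k \right)} = \left(-3281 - 1723\right) - \left(213 + 165^{3} + 76 \cdot 165^{2} + 358 \cdot 165\right) = -5004 - \left(213 + 4492125 + 76 \cdot 27225 + 59070\right) = -5004 - \left(213 + 4492125 + 2069100 + 59070\right) = -5004 - 6620508 = -6625512$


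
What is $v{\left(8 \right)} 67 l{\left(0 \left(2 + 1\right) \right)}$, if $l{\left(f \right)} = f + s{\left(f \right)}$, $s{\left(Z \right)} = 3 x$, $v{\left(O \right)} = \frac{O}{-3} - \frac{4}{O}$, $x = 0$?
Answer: $0$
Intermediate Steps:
$v{\left(O \right)} = - \frac{4}{O} - \frac{O}{3}$ ($v{\left(O \right)} = O \left(- \frac{1}{3}\right) - \frac{4}{O} = - \frac{O}{3} - \frac{4}{O} = - \frac{4}{O} - \frac{O}{3}$)
$s{\left(Z \right)} = 0$ ($s{\left(Z \right)} = 3 \cdot 0 = 0$)
$l{\left(f \right)} = f$ ($l{\left(f \right)} = f + 0 = f$)
$v{\left(8 \right)} 67 l{\left(0 \left(2 + 1\right) \right)} = \left(- \frac{4}{8} - \frac{8}{3}\right) 67 \cdot 0 \left(2 + 1\right) = \left(\left(-4\right) \frac{1}{8} - \frac{8}{3}\right) 67 \cdot 0 \cdot 3 = \left(- \frac{1}{2} - \frac{8}{3}\right) 67 \cdot 0 = \left(- \frac{19}{6}\right) 67 \cdot 0 = \left(- \frac{1273}{6}\right) 0 = 0$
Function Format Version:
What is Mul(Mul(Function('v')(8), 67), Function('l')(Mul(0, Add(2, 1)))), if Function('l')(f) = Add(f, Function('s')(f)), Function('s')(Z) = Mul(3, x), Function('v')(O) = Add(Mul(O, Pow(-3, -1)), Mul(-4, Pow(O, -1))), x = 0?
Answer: 0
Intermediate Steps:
Function('v')(O) = Add(Mul(-4, Pow(O, -1)), Mul(Rational(-1, 3), O)) (Function('v')(O) = Add(Mul(O, Rational(-1, 3)), Mul(-4, Pow(O, -1))) = Add(Mul(Rational(-1, 3), O), Mul(-4, Pow(O, -1))) = Add(Mul(-4, Pow(O, -1)), Mul(Rational(-1, 3), O)))
Function('s')(Z) = 0 (Function('s')(Z) = Mul(3, 0) = 0)
Function('l')(f) = f (Function('l')(f) = Add(f, 0) = f)
Mul(Mul(Function('v')(8), 67), Function('l')(Mul(0, Add(2, 1)))) = Mul(Mul(Add(Mul(-4, Pow(8, -1)), Mul(Rational(-1, 3), 8)), 67), Mul(0, Add(2, 1))) = Mul(Mul(Add(Mul(-4, Rational(1, 8)), Rational(-8, 3)), 67), Mul(0, 3)) = Mul(Mul(Add(Rational(-1, 2), Rational(-8, 3)), 67), 0) = Mul(Mul(Rational(-19, 6), 67), 0) = Mul(Rational(-1273, 6), 0) = 0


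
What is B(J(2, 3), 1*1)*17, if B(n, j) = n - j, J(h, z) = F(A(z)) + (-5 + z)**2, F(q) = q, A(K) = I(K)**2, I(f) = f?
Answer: 204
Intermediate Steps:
A(K) = K**2
J(h, z) = z**2 + (-5 + z)**2
B(J(2, 3), 1*1)*17 = ((3**2 + (-5 + 3)**2) - 1)*17 = ((9 + (-2)**2) - 1*1)*17 = ((9 + 4) - 1)*17 = (13 - 1)*17 = 12*17 = 204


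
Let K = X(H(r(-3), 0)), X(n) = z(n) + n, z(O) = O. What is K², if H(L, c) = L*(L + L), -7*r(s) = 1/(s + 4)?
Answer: 16/2401 ≈ 0.0066639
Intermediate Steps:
r(s) = -1/(7*(4 + s)) (r(s) = -1/(7*(s + 4)) = -1/(7*(4 + s)))
H(L, c) = 2*L² (H(L, c) = L*(2*L) = 2*L²)
X(n) = 2*n (X(n) = n + n = 2*n)
K = 4/49 (K = 2*(2*(-1/(28 + 7*(-3)))²) = 2*(2*(-1/(28 - 21))²) = 2*(2*(-1/7)²) = 2*(2*(-1*⅐)²) = 2*(2*(-⅐)²) = 2*(2*(1/49)) = 2*(2/49) = 4/49 ≈ 0.081633)
K² = (4/49)² = 16/2401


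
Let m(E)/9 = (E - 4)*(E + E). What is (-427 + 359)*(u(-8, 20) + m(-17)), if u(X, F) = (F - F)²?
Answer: -436968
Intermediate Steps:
u(X, F) = 0 (u(X, F) = 0² = 0)
m(E) = 18*E*(-4 + E) (m(E) = 9*((E - 4)*(E + E)) = 9*((-4 + E)*(2*E)) = 9*(2*E*(-4 + E)) = 18*E*(-4 + E))
(-427 + 359)*(u(-8, 20) + m(-17)) = (-427 + 359)*(0 + 18*(-17)*(-4 - 17)) = -68*(0 + 18*(-17)*(-21)) = -68*(0 + 6426) = -68*6426 = -436968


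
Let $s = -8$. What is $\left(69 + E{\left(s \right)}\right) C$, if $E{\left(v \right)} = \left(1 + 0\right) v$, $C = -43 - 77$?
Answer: $-7320$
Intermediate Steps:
$C = -120$ ($C = -43 - 77 = -120$)
$E{\left(v \right)} = v$ ($E{\left(v \right)} = 1 v = v$)
$\left(69 + E{\left(s \right)}\right) C = \left(69 - 8\right) \left(-120\right) = 61 \left(-120\right) = -7320$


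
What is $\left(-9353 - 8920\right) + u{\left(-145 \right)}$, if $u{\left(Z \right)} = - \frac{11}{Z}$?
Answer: $- \frac{2649574}{145} \approx -18273.0$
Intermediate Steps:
$\left(-9353 - 8920\right) + u{\left(-145 \right)} = \left(-9353 - 8920\right) - \frac{11}{-145} = -18273 - - \frac{11}{145} = -18273 + \frac{11}{145} = - \frac{2649574}{145}$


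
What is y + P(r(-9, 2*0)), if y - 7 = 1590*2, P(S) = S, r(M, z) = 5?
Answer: 3192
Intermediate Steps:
y = 3187 (y = 7 + 1590*2 = 7 + 3180 = 3187)
y + P(r(-9, 2*0)) = 3187 + 5 = 3192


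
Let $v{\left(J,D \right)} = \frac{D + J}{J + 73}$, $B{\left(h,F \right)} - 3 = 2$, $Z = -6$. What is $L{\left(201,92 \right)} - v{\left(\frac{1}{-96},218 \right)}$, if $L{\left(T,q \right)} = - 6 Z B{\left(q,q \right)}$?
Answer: $\frac{1240333}{7007} \approx 177.01$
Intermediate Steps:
$B{\left(h,F \right)} = 5$ ($B{\left(h,F \right)} = 3 + 2 = 5$)
$L{\left(T,q \right)} = 180$ ($L{\left(T,q \right)} = \left(-6\right) \left(-6\right) 5 = 36 \cdot 5 = 180$)
$v{\left(J,D \right)} = \frac{D + J}{73 + J}$
$L{\left(201,92 \right)} - v{\left(\frac{1}{-96},218 \right)} = 180 - \frac{218 + \frac{1}{-96}}{73 + \frac{1}{-96}} = 180 - \frac{218 - \frac{1}{96}}{73 - \frac{1}{96}} = 180 - \frac{1}{\frac{7007}{96}} \cdot \frac{20927}{96} = 180 - \frac{96}{7007} \cdot \frac{20927}{96} = 180 - \frac{20927}{7007} = \frac{1240333}{7007}$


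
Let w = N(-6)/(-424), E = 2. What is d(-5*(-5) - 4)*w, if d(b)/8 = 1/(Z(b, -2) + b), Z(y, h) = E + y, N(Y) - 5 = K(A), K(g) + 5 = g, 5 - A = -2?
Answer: -7/2332 ≈ -0.0030017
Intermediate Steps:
A = 7 (A = 5 - 1*(-2) = 5 + 2 = 7)
K(g) = -5 + g
N(Y) = 7 (N(Y) = 5 + (-5 + 7) = 5 + 2 = 7)
Z(y, h) = 2 + y
w = -7/424 (w = 7/(-424) = 7*(-1/424) = -7/424 ≈ -0.016509)
d(b) = 8/(2 + 2*b) (d(b) = 8/((2 + b) + b) = 8/(2 + 2*b))
d(-5*(-5) - 4)*w = (4/(1 + (-5*(-5) - 4)))*(-7/424) = (4/(1 + (25 - 4)))*(-7/424) = (4/(1 + 21))*(-7/424) = (4/22)*(-7/424) = (4*(1/22))*(-7/424) = (2/11)*(-7/424) = -7/2332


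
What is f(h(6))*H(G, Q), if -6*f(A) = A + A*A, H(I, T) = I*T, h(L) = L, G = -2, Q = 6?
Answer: 84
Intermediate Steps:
f(A) = -A/6 - A**2/6 (f(A) = -(A + A*A)/6 = -(A + A**2)/6 = -A/6 - A**2/6)
f(h(6))*H(G, Q) = (-1/6*6*(1 + 6))*(-2*6) = -1/6*6*7*(-12) = -7*(-12) = 84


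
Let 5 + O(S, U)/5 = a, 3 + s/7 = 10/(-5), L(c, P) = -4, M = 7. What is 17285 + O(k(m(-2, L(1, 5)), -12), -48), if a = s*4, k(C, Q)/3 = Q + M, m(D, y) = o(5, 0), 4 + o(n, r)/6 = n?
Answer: 16560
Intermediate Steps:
o(n, r) = -24 + 6*n
m(D, y) = 6 (m(D, y) = -24 + 6*5 = -24 + 30 = 6)
k(C, Q) = 21 + 3*Q (k(C, Q) = 3*(Q + 7) = 3*(7 + Q) = 21 + 3*Q)
s = -35 (s = -21 + 7*(10/(-5)) = -21 + 7*(10*(-⅕)) = -21 + 7*(-2) = -21 - 14 = -35)
a = -140 (a = -35*4 = -140)
O(S, U) = -725 (O(S, U) = -25 + 5*(-140) = -25 - 700 = -725)
17285 + O(k(m(-2, L(1, 5)), -12), -48) = 17285 - 725 = 16560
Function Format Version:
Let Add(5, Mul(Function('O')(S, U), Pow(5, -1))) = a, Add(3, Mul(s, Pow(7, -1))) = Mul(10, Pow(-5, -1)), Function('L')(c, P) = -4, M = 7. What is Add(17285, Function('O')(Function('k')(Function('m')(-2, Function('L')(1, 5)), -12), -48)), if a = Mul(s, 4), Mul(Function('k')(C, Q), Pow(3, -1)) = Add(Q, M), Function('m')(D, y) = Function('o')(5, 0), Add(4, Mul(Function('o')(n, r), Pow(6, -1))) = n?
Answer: 16560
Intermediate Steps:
Function('o')(n, r) = Add(-24, Mul(6, n))
Function('m')(D, y) = 6 (Function('m')(D, y) = Add(-24, Mul(6, 5)) = Add(-24, 30) = 6)
Function('k')(C, Q) = Add(21, Mul(3, Q)) (Function('k')(C, Q) = Mul(3, Add(Q, 7)) = Mul(3, Add(7, Q)) = Add(21, Mul(3, Q)))
s = -35 (s = Add(-21, Mul(7, Mul(10, Pow(-5, -1)))) = Add(-21, Mul(7, Mul(10, Rational(-1, 5)))) = Add(-21, Mul(7, -2)) = Add(-21, -14) = -35)
a = -140 (a = Mul(-35, 4) = -140)
Function('O')(S, U) = -725 (Function('O')(S, U) = Add(-25, Mul(5, -140)) = Add(-25, -700) = -725)
Add(17285, Function('O')(Function('k')(Function('m')(-2, Function('L')(1, 5)), -12), -48)) = Add(17285, -725) = 16560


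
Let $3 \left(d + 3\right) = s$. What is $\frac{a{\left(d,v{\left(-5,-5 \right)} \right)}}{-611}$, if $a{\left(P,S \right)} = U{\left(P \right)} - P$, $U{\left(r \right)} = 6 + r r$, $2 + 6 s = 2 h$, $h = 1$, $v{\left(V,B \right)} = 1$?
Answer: $- \frac{18}{611} \approx -0.02946$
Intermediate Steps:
$s = 0$ ($s = - \frac{1}{3} + \frac{2 \cdot 1}{6} = - \frac{1}{3} + \frac{1}{6} \cdot 2 = - \frac{1}{3} + \frac{1}{3} = 0$)
$U{\left(r \right)} = 6 + r^{2}$
$d = -3$ ($d = -3 + \frac{1}{3} \cdot 0 = -3 + 0 = -3$)
$a{\left(P,S \right)} = 6 + P^{2} - P$ ($a{\left(P,S \right)} = \left(6 + P^{2}\right) - P = 6 + P^{2} - P$)
$\frac{a{\left(d,v{\left(-5,-5 \right)} \right)}}{-611} = \frac{6 + \left(-3\right)^{2} - -3}{-611} = \left(6 + 9 + 3\right) \left(- \frac{1}{611}\right) = 18 \left(- \frac{1}{611}\right) = - \frac{18}{611}$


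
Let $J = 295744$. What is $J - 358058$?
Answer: $-62314$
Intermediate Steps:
$J - 358058 = 295744 - 358058 = -62314$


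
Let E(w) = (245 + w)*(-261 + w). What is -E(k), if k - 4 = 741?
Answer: -479160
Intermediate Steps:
k = 745 (k = 4 + 741 = 745)
E(w) = (-261 + w)*(245 + w)
-E(k) = -(-63945 + 745**2 - 16*745) = -(-63945 + 555025 - 11920) = -1*479160 = -479160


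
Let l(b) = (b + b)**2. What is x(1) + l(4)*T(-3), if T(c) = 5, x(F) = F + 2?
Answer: 323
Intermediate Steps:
l(b) = 4*b**2 (l(b) = (2*b)**2 = 4*b**2)
x(F) = 2 + F
x(1) + l(4)*T(-3) = (2 + 1) + (4*4**2)*5 = 3 + (4*16)*5 = 3 + 64*5 = 3 + 320 = 323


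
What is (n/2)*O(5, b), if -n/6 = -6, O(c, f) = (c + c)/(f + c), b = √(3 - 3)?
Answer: 36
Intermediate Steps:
b = 0 (b = √0 = 0)
O(c, f) = 2*c/(c + f) (O(c, f) = (2*c)/(c + f) = 2*c/(c + f))
n = 36 (n = -6*(-6) = 36)
(n/2)*O(5, b) = (36/2)*(2*5/(5 + 0)) = (36*(½))*(2*5/5) = 18*(2*5*(⅕)) = 18*2 = 36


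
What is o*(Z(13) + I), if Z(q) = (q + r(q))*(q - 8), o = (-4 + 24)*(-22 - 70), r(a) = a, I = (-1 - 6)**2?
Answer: -329360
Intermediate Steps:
I = 49 (I = (-7)**2 = 49)
o = -1840 (o = 20*(-92) = -1840)
Z(q) = 2*q*(-8 + q) (Z(q) = (q + q)*(q - 8) = (2*q)*(-8 + q) = 2*q*(-8 + q))
o*(Z(13) + I) = -1840*(2*13*(-8 + 13) + 49) = -1840*(2*13*5 + 49) = -1840*(130 + 49) = -1840*179 = -329360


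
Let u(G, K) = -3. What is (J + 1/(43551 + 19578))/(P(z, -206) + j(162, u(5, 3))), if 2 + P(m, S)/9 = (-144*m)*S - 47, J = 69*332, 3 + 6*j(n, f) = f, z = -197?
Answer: -1446159133/3320251700106 ≈ -0.00043556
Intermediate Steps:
j(n, f) = -1/2 + f/6
J = 22908
P(m, S) = -441 - 1296*S*m (P(m, S) = -18 + 9*((-144*m)*S - 47) = -18 + 9*(-144*S*m - 47) = -18 + 9*(-47 - 144*S*m) = -18 + (-423 - 1296*S*m) = -441 - 1296*S*m)
(J + 1/(43551 + 19578))/(P(z, -206) + j(162, u(5, 3))) = (22908 + 1/(43551 + 19578))/((-441 - 1296*(-206)*(-197)) + (-1/2 + (1/6)*(-3))) = (22908 + 1/63129)/((-441 - 52594272) + (-1/2 - 1/2)) = (22908 + 1/63129)/(-52594713 - 1) = (1446159133/63129)/(-52594714) = (1446159133/63129)*(-1/52594714) = -1446159133/3320251700106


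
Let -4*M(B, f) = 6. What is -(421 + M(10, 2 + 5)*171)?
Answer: -329/2 ≈ -164.50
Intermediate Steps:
M(B, f) = -3/2 (M(B, f) = -¼*6 = -3/2)
-(421 + M(10, 2 + 5)*171) = -(421 - 3/2*171) = -(421 - 513/2) = -1*329/2 = -329/2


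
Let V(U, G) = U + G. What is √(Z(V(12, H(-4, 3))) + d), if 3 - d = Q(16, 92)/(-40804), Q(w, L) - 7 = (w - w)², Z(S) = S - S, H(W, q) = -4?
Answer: √122419/202 ≈ 1.7321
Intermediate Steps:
V(U, G) = G + U
Z(S) = 0
Q(w, L) = 7 (Q(w, L) = 7 + (w - w)² = 7 + 0² = 7 + 0 = 7)
d = 122419/40804 (d = 3 - 7/(-40804) = 3 - 7*(-1)/40804 = 3 - 1*(-7/40804) = 3 + 7/40804 = 122419/40804 ≈ 3.0002)
√(Z(V(12, H(-4, 3))) + d) = √(0 + 122419/40804) = √(122419/40804) = √122419/202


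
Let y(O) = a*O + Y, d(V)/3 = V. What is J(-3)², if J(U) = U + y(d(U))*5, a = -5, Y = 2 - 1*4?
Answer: 44944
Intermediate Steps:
Y = -2 (Y = 2 - 4 = -2)
d(V) = 3*V
y(O) = -2 - 5*O (y(O) = -5*O - 2 = -2 - 5*O)
J(U) = -10 - 74*U (J(U) = U + (-2 - 15*U)*5 = U + (-10 - 75*U) = -10 - 74*U)
J(-3)² = (-10 - 74*(-3))² = (-10 + 222)² = 212² = 44944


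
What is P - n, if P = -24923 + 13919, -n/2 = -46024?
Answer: -103052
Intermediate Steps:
n = 92048 (n = -2*(-46024) = 92048)
P = -11004
P - n = -11004 - 1*92048 = -11004 - 92048 = -103052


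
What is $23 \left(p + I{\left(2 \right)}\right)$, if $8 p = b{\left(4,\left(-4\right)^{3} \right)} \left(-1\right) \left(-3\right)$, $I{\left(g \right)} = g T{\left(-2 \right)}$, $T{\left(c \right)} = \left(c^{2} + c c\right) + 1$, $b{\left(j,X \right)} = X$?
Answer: $-138$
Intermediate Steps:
$T{\left(c \right)} = 1 + 2 c^{2}$ ($T{\left(c \right)} = \left(c^{2} + c^{2}\right) + 1 = 2 c^{2} + 1 = 1 + 2 c^{2}$)
$I{\left(g \right)} = 9 g$ ($I{\left(g \right)} = g \left(1 + 2 \left(-2\right)^{2}\right) = g \left(1 + 2 \cdot 4\right) = g \left(1 + 8\right) = g 9 = 9 g$)
$p = -24$ ($p = \frac{\left(-4\right)^{3} \left(-1\right) \left(-3\right)}{8} = \frac{\left(-64\right) \left(-1\right) \left(-3\right)}{8} = \frac{64 \left(-3\right)}{8} = \frac{1}{8} \left(-192\right) = -24$)
$23 \left(p + I{\left(2 \right)}\right) = 23 \left(-24 + 9 \cdot 2\right) = 23 \left(-24 + 18\right) = 23 \left(-6\right) = -138$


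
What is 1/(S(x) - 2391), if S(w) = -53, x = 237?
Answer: -1/2444 ≈ -0.00040917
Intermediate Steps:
1/(S(x) - 2391) = 1/(-53 - 2391) = 1/(-2444) = -1/2444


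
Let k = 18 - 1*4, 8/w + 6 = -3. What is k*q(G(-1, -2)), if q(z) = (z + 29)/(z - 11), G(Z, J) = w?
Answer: -3542/107 ≈ -33.103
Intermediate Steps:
w = -8/9 (w = 8/(-6 - 3) = 8/(-9) = 8*(-⅑) = -8/9 ≈ -0.88889)
G(Z, J) = -8/9
q(z) = (29 + z)/(-11 + z)
k = 14 (k = 18 - 4 = 14)
k*q(G(-1, -2)) = 14*((29 - 8/9)/(-11 - 8/9)) = 14*((253/9)/(-107/9)) = 14*(-9/107*253/9) = 14*(-253/107) = -3542/107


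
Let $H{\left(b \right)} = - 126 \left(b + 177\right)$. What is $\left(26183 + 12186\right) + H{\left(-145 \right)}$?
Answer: $34337$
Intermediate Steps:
$H{\left(b \right)} = -22302 - 126 b$ ($H{\left(b \right)} = - 126 \left(177 + b\right) = -22302 - 126 b$)
$\left(26183 + 12186\right) + H{\left(-145 \right)} = \left(26183 + 12186\right) - 4032 = 38369 + \left(-22302 + 18270\right) = 38369 - 4032 = 34337$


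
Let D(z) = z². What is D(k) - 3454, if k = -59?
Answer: 27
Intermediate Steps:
D(k) - 3454 = (-59)² - 3454 = 3481 - 3454 = 27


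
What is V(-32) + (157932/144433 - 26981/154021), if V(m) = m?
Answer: -691434985177/22245715093 ≈ -31.082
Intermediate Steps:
V(-32) + (157932/144433 - 26981/154021) = -32 + (157932/144433 - 26981/154021) = -32 + 20427897799/22245715093 = -691434985177/22245715093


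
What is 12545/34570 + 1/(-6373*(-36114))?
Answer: 144364425653/397822091277 ≈ 0.36289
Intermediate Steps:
12545/34570 + 1/(-6373*(-36114)) = 12545*(1/34570) - 1/6373*(-1/36114) = 2509/6914 + 1/230154522 = 144364425653/397822091277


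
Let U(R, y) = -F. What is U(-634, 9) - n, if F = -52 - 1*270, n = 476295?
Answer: -475973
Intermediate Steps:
F = -322 (F = -52 - 270 = -322)
U(R, y) = 322 (U(R, y) = -1*(-322) = 322)
U(-634, 9) - n = 322 - 1*476295 = 322 - 476295 = -475973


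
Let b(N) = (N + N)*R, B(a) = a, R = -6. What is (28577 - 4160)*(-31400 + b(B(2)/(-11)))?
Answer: -8433045792/11 ≈ -7.6664e+8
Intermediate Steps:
b(N) = -12*N (b(N) = (N + N)*(-6) = (2*N)*(-6) = -12*N)
(28577 - 4160)*(-31400 + b(B(2)/(-11))) = (28577 - 4160)*(-31400 - 24/(-11)) = 24417*(-31400 - 24*(-1)/11) = 24417*(-31400 - 12*(-2/11)) = 24417*(-31400 + 24/11) = 24417*(-345376/11) = -8433045792/11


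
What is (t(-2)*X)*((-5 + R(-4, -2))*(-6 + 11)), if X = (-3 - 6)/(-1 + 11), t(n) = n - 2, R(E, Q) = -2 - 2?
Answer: -162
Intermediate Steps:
R(E, Q) = -4
t(n) = -2 + n
X = -9/10 ≈ -0.90000
(t(-2)*X)*((-5 + R(-4, -2))*(-6 + 11)) = ((-2 - 2)*(-9/10))*((-5 - 4)*(-6 + 11)) = (-4*(-9/10))*(-9*5) = (18/5)*(-45) = -162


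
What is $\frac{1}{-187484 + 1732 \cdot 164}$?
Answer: $\frac{1}{96564} \approx 1.0356 \cdot 10^{-5}$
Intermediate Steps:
$\frac{1}{-187484 + 1732 \cdot 164} = \frac{1}{-187484 + 284048} = \frac{1}{96564}$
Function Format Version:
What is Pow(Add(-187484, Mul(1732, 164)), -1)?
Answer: Rational(1, 96564) ≈ 1.0356e-5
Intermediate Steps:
Pow(Add(-187484, Mul(1732, 164)), -1) = Pow(Add(-187484, 284048), -1) = Pow(96564, -1) = Rational(1, 96564)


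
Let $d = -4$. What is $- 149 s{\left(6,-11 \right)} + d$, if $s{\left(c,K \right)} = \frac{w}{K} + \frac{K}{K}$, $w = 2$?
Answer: $- \frac{1385}{11} \approx -125.91$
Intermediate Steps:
$s{\left(c,K \right)} = 1 + \frac{2}{K}$ ($s{\left(c,K \right)} = \frac{2}{K} + \frac{K}{K} = \frac{2}{K} + 1 = 1 + \frac{2}{K}$)
$- 149 s{\left(6,-11 \right)} + d = - 149 \frac{2 - 11}{-11} - 4 = - 149 \left(\left(- \frac{1}{11}\right) \left(-9\right)\right) - 4 = \left(-149\right) \frac{9}{11} - 4 = - \frac{1341}{11} - 4 = - \frac{1385}{11}$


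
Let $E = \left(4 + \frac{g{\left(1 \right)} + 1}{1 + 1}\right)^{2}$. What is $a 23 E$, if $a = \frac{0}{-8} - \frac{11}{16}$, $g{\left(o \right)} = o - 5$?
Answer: $- \frac{6325}{64} \approx -98.828$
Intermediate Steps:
$g{\left(o \right)} = -5 + o$
$E = \frac{25}{4}$ ($E = \left(4 + \frac{\left(-5 + 1\right) + 1}{1 + 1}\right)^{2} = \left(4 + \frac{-4 + 1}{2}\right)^{2} = \left(4 - \frac{3}{2}\right)^{2} = \left(\frac{5}{2}\right)^{2} = \frac{25}{4} \approx 6.25$)
$a = - \frac{11}{16}$ ($a = 0 \left(- \frac{1}{8}\right) - \frac{11}{16} = 0 - \frac{11}{16} = - \frac{11}{16} \approx -0.6875$)
$a 23 E = \left(- \frac{11}{16}\right) 23 \cdot \frac{25}{4} = \left(- \frac{253}{16}\right) \frac{25}{4} = - \frac{6325}{64}$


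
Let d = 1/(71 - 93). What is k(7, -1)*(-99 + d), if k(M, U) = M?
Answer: -15253/22 ≈ -693.32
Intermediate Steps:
d = -1/22 (d = 1/(-22) = -1/22 ≈ -0.045455)
k(7, -1)*(-99 + d) = 7*(-99 - 1/22) = 7*(-2179/22) = -15253/22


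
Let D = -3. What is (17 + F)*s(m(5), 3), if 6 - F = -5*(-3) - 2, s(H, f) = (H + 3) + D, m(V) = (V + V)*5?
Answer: 500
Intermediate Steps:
m(V) = 10*V (m(V) = (2*V)*5 = 10*V)
s(H, f) = H (s(H, f) = (H + 3) - 3 = (3 + H) - 3 = H)
F = -7 (F = 6 - (-5*(-3) - 2) = 6 - (15 - 2) = 6 - 1*13 = 6 - 13 = -7)
(17 + F)*s(m(5), 3) = (17 - 7)*(10*5) = 10*50 = 500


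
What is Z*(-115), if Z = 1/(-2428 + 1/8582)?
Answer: 197386/4167419 ≈ 0.047364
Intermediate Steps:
Z = -8582/20837095 (Z = 1/(-2428 + 1/8582) = 1/(-20837095/8582) = -8582/20837095 ≈ -0.00041186)
Z*(-115) = -8582/20837095*(-115) = 197386/4167419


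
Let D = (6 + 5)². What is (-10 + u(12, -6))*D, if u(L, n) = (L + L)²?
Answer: 68486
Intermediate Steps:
D = 121 (D = 11² = 121)
u(L, n) = 4*L² (u(L, n) = (2*L)² = 4*L²)
(-10 + u(12, -6))*D = (-10 + 4*12²)*121 = (-10 + 4*144)*121 = (-10 + 576)*121 = 566*121 = 68486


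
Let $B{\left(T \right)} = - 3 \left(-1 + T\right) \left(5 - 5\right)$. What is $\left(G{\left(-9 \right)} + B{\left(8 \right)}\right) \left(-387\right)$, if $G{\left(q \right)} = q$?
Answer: $3483$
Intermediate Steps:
$B{\left(T \right)} = 0$ ($B{\left(T \right)} = \left(3 - 3 T\right) 0 = 0$)
$\left(G{\left(-9 \right)} + B{\left(8 \right)}\right) \left(-387\right) = \left(-9 + 0\right) \left(-387\right) = \left(-9\right) \left(-387\right) = 3483$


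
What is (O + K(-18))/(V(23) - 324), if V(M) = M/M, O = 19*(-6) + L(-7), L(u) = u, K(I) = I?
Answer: 139/323 ≈ 0.43034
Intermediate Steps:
O = -121 (O = 19*(-6) - 7 = -114 - 7 = -121)
V(M) = 1
(O + K(-18))/(V(23) - 324) = (-121 - 18)/(1 - 324) = -139/(-323) = -139*(-1/323) = 139/323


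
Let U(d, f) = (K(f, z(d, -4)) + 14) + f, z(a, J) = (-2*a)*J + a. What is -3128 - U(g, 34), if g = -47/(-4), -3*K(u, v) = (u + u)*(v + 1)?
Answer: -2269/3 ≈ -756.33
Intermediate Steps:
z(a, J) = a - 2*J*a (z(a, J) = -2*J*a + a = a - 2*J*a)
K(u, v) = -2*u*(1 + v)/3 (K(u, v) = -(u + u)*(v + 1)/3 = -2*u*(1 + v)/3)
g = 47/4 (g = -47*(-¼) = 47/4 ≈ 11.750)
U(d, f) = 14 + f - 2*f*(1 + 9*d)/3 (U(d, f) = (-2*f*(1 + d*(1 - 2*(-4)))/3 + 14) + f = (-2*f*(1 + d*(1 + 8))/3 + 14) + f = (-2*f*(1 + d*9)/3 + 14) + f = (-2*f*(1 + 9*d)/3 + 14) + f = (14 - 2*f*(1 + 9*d)/3) + f = 14 + f - 2*f*(1 + 9*d)/3)
-3128 - U(g, 34) = -3128 - (14 + (⅓)*34 - 6*47/4*34) = -3128 - (14 + 34/3 - 2397) = -3128 - 1*(-7115/3) = -3128 + 7115/3 = -2269/3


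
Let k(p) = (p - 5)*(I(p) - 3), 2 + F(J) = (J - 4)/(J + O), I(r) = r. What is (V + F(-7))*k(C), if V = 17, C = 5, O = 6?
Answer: 0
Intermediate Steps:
F(J) = -2 + (-4 + J)/(6 + J) (F(J) = -2 + (J - 4)/(J + 6) = -2 + (-4 + J)/(6 + J))
k(p) = (-5 + p)*(-3 + p) (k(p) = (p - 5)*(p - 3) = (-5 + p)*(-3 + p))
(V + F(-7))*k(C) = (17 + (-16 - 1*(-7))/(6 - 7))*(15 + 5² - 8*5) = (17 + (-16 + 7)/(-1))*(15 + 25 - 40) = (17 - 1*(-9))*0 = (17 + 9)*0 = 26*0 = 0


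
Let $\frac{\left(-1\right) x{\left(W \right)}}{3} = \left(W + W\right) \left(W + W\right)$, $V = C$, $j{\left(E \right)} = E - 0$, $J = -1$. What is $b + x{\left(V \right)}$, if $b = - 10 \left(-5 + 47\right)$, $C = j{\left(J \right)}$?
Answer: $-432$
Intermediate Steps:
$j{\left(E \right)} = E$ ($j{\left(E \right)} = E + 0 = E$)
$C = -1$
$V = -1$
$x{\left(W \right)} = - 12 W^{2}$ ($x{\left(W \right)} = - 3 \left(W + W\right) \left(W + W\right) = - 3 \cdot 2 W 2 W = - 3 \cdot 4 W^{2} = - 12 W^{2}$)
$b = -420$ ($b = \left(-10\right) 42 = -420$)
$b + x{\left(V \right)} = -420 - 12 \left(-1\right)^{2} = -420 - 12 = -432$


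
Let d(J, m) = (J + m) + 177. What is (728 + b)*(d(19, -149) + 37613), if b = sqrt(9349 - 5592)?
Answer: 27416480 + 640220*sqrt(13) ≈ 2.9725e+7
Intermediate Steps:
b = 17*sqrt(13) (b = sqrt(3757) = 17*sqrt(13) ≈ 61.294)
d(J, m) = 177 + J + m
(728 + b)*(d(19, -149) + 37613) = (728 + 17*sqrt(13))*((177 + 19 - 149) + 37613) = (728 + 17*sqrt(13))*(47 + 37613) = (728 + 17*sqrt(13))*37660 = 27416480 + 640220*sqrt(13)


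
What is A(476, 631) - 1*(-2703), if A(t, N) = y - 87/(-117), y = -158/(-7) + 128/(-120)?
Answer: 1239988/455 ≈ 2725.3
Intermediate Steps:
y = 2258/105 (y = -158*(-⅐) + 128*(-1/120) = 158/7 - 16/15 = 2258/105 ≈ 21.505)
A(t, N) = 10123/455 (A(t, N) = 2258/105 - 87/(-117) = 2258/105 - 87*(-1/117) = 2258/105 + 29/39 = 10123/455)
A(476, 631) - 1*(-2703) = 10123/455 - 1*(-2703) = 10123/455 + 2703 = 1239988/455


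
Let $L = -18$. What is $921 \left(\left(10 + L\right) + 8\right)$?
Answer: $0$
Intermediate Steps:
$921 \left(\left(10 + L\right) + 8\right) = 921 \left(\left(10 - 18\right) + 8\right) = 921 \left(-8 + 8\right) = 921 \cdot 0 = 0$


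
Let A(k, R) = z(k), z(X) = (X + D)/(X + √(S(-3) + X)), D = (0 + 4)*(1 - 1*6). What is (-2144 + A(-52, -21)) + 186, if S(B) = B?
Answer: -5398378/2759 + 72*I*√55/2759 ≈ -1956.6 + 0.19354*I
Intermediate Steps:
D = -20 (D = 4*(1 - 6) = 4*(-5) = -20)
z(X) = (-20 + X)/(X + √(-3 + X)) (z(X) = (X - 20)/(X + √(-3 + X)) = (-20 + X)/(X + √(-3 + X)))
A(k, R) = (-20 + k)/(k + √(-3 + k))
(-2144 + A(-52, -21)) + 186 = (-2144 + (-20 - 52)/(-52 + √(-3 - 52))) + 186 = (-2144 - 72/(-52 + √(-55))) + 186 = (-2144 - 72/(-52 + I*√55)) + 186 = -1958 - 72/(-52 + I*√55)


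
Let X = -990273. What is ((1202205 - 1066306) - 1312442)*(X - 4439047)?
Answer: 6387828440760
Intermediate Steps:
((1202205 - 1066306) - 1312442)*(X - 4439047) = ((1202205 - 1066306) - 1312442)*(-990273 - 4439047) = (135899 - 1312442)*(-5429320) = -1176543*(-5429320) = 6387828440760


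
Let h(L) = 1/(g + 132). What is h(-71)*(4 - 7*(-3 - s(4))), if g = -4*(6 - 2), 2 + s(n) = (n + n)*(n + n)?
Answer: 459/116 ≈ 3.9569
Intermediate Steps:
s(n) = -2 + 4*n² (s(n) = -2 + (n + n)*(n + n) = -2 + (2*n)*(2*n) = -2 + 4*n²)
g = -16 (g = -4*4 = -16)
h(L) = 1/116 (h(L) = 1/(-16 + 132) = 1/116)
h(-71)*(4 - 7*(-3 - s(4))) = (4 - 7*(-3 - (-2 + 4*4²)))/116 = (4 - 7*(-3 - (-2 + 4*16)))/116 = (4 - 7*(-3 - (-2 + 64)))/116 = (4 - 7*(-3 - 1*62))/116 = (4 - 7*(-3 - 62))/116 = (4 - 7*(-65))/116 = (4 + 455)/116 = (1/116)*459 = 459/116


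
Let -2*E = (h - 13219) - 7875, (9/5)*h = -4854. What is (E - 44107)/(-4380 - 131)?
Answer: 96635/13533 ≈ 7.1407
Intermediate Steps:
h = -8090/3 (h = (5/9)*(-4854) = -8090/3 ≈ -2696.7)
E = 35686/3 (E = -((-8090/3 - 13219) - 7875)/2 = -(-47747/3 - 7875)/2 = -½*(-71372/3) = 35686/3 ≈ 11895.)
(E - 44107)/(-4380 - 131) = (35686/3 - 44107)/(-4380 - 131) = -96635/3/(-4511) = -96635/3*(-1/4511) = 96635/13533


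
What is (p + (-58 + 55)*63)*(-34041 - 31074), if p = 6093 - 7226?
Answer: 86082030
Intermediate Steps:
p = -1133
(p + (-58 + 55)*63)*(-34041 - 31074) = (-1133 + (-58 + 55)*63)*(-34041 - 31074) = (-1133 - 3*63)*(-65115) = (-1133 - 189)*(-65115) = -1322*(-65115) = 86082030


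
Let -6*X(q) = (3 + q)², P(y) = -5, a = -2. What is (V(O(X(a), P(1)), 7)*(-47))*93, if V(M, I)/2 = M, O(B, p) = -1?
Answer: 8742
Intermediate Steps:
X(q) = -(3 + q)²/6
V(M, I) = 2*M
(V(O(X(a), P(1)), 7)*(-47))*93 = ((2*(-1))*(-47))*93 = -2*(-47)*93 = 94*93 = 8742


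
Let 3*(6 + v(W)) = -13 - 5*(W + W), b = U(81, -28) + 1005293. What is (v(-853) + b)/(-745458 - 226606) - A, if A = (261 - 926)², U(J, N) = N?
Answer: -214936005249/486032 ≈ -4.4223e+5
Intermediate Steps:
b = 1005265 (b = -28 + 1005293 = 1005265)
v(W) = -31/3 - 10*W/3 (v(W) = -6 + (-13 - 5*(W + W))/3 = -6 + (-13 - 10*W)/3 = -6 + (-13/3 - 10*W/3) = -31/3 - 10*W/3)
A = 442225 (A = (-665)² = 442225)
(v(-853) + b)/(-745458 - 226606) - A = ((-31/3 - 10/3*(-853)) + 1005265)/(-745458 - 226606) - 1*442225 = ((-31/3 + 8530/3) + 1005265)/(-972064) - 442225 = (2833 + 1005265)*(-1/972064) - 442225 = 1008098*(-1/972064) - 442225 = -504049/486032 - 442225 = -214936005249/486032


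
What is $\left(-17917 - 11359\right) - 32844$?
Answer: $-62120$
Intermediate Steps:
$\left(-17917 - 11359\right) - 32844 = -29276 - 32844 = -62120$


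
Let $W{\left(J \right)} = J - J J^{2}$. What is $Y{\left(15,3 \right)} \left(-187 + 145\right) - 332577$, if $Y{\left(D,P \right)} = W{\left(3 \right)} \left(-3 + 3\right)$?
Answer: $-332577$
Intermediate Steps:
$W{\left(J \right)} = J - J^{3}$
$Y{\left(D,P \right)} = 0$ ($Y{\left(D,P \right)} = \left(3 - 3^{3}\right) \left(-3 + 3\right) = \left(3 - 27\right) 0 = \left(-24\right) 0 = 0$)
$Y{\left(15,3 \right)} \left(-187 + 145\right) - 332577 = 0 \left(-187 + 145\right) - 332577 = 0 \left(-42\right) - 332577 = 0 - 332577 = -332577$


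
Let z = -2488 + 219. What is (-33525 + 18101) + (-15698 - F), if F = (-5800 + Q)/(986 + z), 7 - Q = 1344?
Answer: -39936663/1283 ≈ -31128.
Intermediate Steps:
Q = -1337 (Q = 7 - 1*1344 = 7 - 1344 = -1337)
z = -2269
F = 7137/1283 (F = (-5800 - 1337)/(986 - 2269) = -7137/(-1283) = -7137*(-1/1283) = 7137/1283 ≈ 5.5627)
(-33525 + 18101) + (-15698 - F) = (-33525 + 18101) + (-15698 - 1*7137/1283) = -15424 + (-15698 - 7137/1283) = -15424 - 20147671/1283 = -39936663/1283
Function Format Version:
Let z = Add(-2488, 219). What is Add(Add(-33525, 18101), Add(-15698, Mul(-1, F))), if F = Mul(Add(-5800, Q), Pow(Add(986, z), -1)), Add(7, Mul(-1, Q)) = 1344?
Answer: Rational(-39936663, 1283) ≈ -31128.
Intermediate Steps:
Q = -1337 (Q = Add(7, Mul(-1, 1344)) = Add(7, -1344) = -1337)
z = -2269
F = Rational(7137, 1283) (F = Mul(Add(-5800, -1337), Pow(Add(986, -2269), -1)) = Mul(-7137, Pow(-1283, -1)) = Mul(-7137, Rational(-1, 1283)) = Rational(7137, 1283) ≈ 5.5627)
Add(Add(-33525, 18101), Add(-15698, Mul(-1, F))) = Add(Add(-33525, 18101), Add(-15698, Mul(-1, Rational(7137, 1283)))) = Add(-15424, Add(-15698, Rational(-7137, 1283))) = Add(-15424, Rational(-20147671, 1283)) = Rational(-39936663, 1283)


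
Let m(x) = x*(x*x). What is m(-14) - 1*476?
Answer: -3220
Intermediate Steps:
m(x) = x³ (m(x) = x*x² = x³)
m(-14) - 1*476 = (-14)³ - 1*476 = -2744 - 476 = -3220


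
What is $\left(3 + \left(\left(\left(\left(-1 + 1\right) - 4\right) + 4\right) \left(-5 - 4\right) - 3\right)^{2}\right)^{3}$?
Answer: $1728$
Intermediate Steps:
$\left(3 + \left(\left(\left(\left(-1 + 1\right) - 4\right) + 4\right) \left(-5 - 4\right) - 3\right)^{2}\right)^{3} = \left(3 + \left(\left(\left(0 - 4\right) + 4\right) \left(-9\right) - 3\right)^{2}\right)^{3} = \left(3 + \left(\left(-4 + 4\right) \left(-9\right) - 3\right)^{2}\right)^{3} = \left(3 + \left(0 \left(-9\right) - 3\right)^{2}\right)^{3} = \left(3 + \left(0 - 3\right)^{2}\right)^{3} = \left(3 + \left(-3\right)^{2}\right)^{3} = \left(3 + 9\right)^{3} = 12^{3} = 1728$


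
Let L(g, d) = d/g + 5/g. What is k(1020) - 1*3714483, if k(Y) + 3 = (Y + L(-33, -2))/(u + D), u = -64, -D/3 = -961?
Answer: -115182485155/31009 ≈ -3.7145e+6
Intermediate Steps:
L(g, d) = 5/g + d/g
D = 2883 (D = -3*(-961) = 2883)
k(Y) = -93028/31009 + Y/2819 (k(Y) = -3 + (Y + (5 - 2)/(-33))/(-64 + 2883) = -3 + (Y - 1/33*3)/2819 = -3 + (Y - 1/11)*(1/2819) = -3 + (-1/11 + Y)*(1/2819) = -3 + (-1/31009 + Y/2819) = -93028/31009 + Y/2819)
k(1020) - 1*3714483 = (-93028/31009 + (1/2819)*1020) - 1*3714483 = (-93028/31009 + 1020/2819) - 3714483 = -81808/31009 - 3714483 = -115182485155/31009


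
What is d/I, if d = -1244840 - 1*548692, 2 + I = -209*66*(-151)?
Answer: -448383/520723 ≈ -0.86108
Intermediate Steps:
I = 2082892 (I = -2 - 209*66*(-151) = -2 - 13794*(-151) = -2 + 2082894 = 2082892)
d = -1793532 (d = -1244840 - 548692 = -1793532)
d/I = -1793532/2082892 = -1793532*1/2082892 = -448383/520723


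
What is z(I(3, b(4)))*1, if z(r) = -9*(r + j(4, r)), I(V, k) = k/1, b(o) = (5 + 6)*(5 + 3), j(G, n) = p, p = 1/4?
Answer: -3177/4 ≈ -794.25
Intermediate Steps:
p = 1/4 ≈ 0.25000
j(G, n) = 1/4
b(o) = 88 (b(o) = 11*8 = 88)
I(V, k) = k (I(V, k) = k*1 = k)
z(r) = -9/4 - 9*r (z(r) = -9*(r + 1/4) = -9*(1/4 + r) = -9/4 - 9*r)
z(I(3, b(4)))*1 = (-9/4 - 9*88)*1 = (-9/4 - 792)*1 = -3177/4*1 = -3177/4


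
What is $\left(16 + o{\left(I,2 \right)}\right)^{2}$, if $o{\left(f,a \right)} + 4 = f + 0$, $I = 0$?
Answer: $144$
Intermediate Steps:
$o{\left(f,a \right)} = -4 + f$ ($o{\left(f,a \right)} = -4 + \left(f + 0\right) = -4 + f$)
$\left(16 + o{\left(I,2 \right)}\right)^{2} = \left(16 + \left(-4 + 0\right)\right)^{2} = \left(16 - 4\right)^{2} = 12^{2} = 144$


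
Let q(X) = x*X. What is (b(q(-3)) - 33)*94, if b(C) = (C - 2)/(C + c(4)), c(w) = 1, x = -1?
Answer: -6157/2 ≈ -3078.5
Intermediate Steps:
q(X) = -X
b(C) = (-2 + C)/(1 + C) (b(C) = (C - 2)/(C + 1) = (-2 + C)/(1 + C))
(b(q(-3)) - 33)*94 = ((-2 - 1*(-3))/(1 - 1*(-3)) - 33)*94 = ((-2 + 3)/(1 + 3) - 33)*94 = (1/4 - 33)*94 = ((¼)*1 - 33)*94 = (¼ - 33)*94 = -131/4*94 = -6157/2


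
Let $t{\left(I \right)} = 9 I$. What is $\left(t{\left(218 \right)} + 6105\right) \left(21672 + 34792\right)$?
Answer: $455495088$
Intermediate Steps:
$\left(t{\left(218 \right)} + 6105\right) \left(21672 + 34792\right) = \left(9 \cdot 218 + 6105\right) \left(21672 + 34792\right) = \left(1962 + 6105\right) 56464 = 8067 \cdot 56464 = 455495088$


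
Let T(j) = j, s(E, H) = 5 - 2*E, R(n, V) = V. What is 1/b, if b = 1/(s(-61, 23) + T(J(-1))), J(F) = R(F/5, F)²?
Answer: 128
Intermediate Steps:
J(F) = F²
b = 1/128 (b = 1/((5 - 2*(-61)) + (-1)²) = 1/((5 + 122) + 1) = 1/(127 + 1) = 1/128 ≈ 0.0078125)
1/b = 1/(1/128) = 128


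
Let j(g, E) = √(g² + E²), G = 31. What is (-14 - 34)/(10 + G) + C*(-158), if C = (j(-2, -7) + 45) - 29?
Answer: -103696/41 - 158*√53 ≈ -3679.4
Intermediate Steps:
j(g, E) = √(E² + g²)
C = 16 + √53 (C = (√((-7)² + (-2)²) + 45) - 29 = (√(49 + 4) + 45) - 29 = (√53 + 45) - 29 = (45 + √53) - 29 = 16 + √53 ≈ 23.280)
(-14 - 34)/(10 + G) + C*(-158) = (-14 - 34)/(10 + 31) + (16 + √53)*(-158) = -48/41 + (-2528 - 158*√53) = -103696/41 - 158*√53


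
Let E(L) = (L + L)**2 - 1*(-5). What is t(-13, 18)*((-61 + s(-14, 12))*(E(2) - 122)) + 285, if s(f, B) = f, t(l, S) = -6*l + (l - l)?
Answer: 591135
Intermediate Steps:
t(l, S) = -6*l (t(l, S) = -6*l + 0 = -6*l)
E(L) = 5 + 4*L**2 (E(L) = (2*L)**2 + 5 = 4*L**2 + 5 = 5 + 4*L**2)
t(-13, 18)*((-61 + s(-14, 12))*(E(2) - 122)) + 285 = (-6*(-13))*((-61 - 14)*((5 + 4*2**2) - 122)) + 285 = 78*(-75*((5 + 4*4) - 122)) + 285 = 78*(-75*((5 + 16) - 122)) + 285 = 78*(-75*(21 - 122)) + 285 = 78*(-75*(-101)) + 285 = 78*7575 + 285 = 590850 + 285 = 591135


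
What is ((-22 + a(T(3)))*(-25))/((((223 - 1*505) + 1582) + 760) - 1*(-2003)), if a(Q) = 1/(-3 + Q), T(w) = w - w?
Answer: 1675/12189 ≈ 0.13742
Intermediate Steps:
T(w) = 0
((-22 + a(T(3)))*(-25))/((((223 - 1*505) + 1582) + 760) - 1*(-2003)) = ((-22 + 1/(-3 + 0))*(-25))/((((223 - 1*505) + 1582) + 760) - 1*(-2003)) = ((-22 + 1/(-3))*(-25))/((((223 - 505) + 1582) + 760) + 2003) = ((-22 - ⅓)*(-25))/(((-282 + 1582) + 760) + 2003) = (-67/3*(-25))/((1300 + 760) + 2003) = 1675/(3*(2060 + 2003)) = (1675/3)/4063 = (1675/3)*(1/4063) = 1675/12189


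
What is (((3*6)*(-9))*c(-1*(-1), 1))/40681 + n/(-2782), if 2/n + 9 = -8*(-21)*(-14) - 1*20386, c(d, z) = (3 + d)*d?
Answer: -20503377215/1287190653437 ≈ -0.015929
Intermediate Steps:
c(d, z) = d*(3 + d)
n = -2/22747 (n = 2/(-9 + (-8*(-21)*(-14) - 1*20386)) = 2/(-9 + (168*(-14) - 20386)) = 2/(-9 + (-2352 - 20386)) = 2/(-9 - 22738) = 2/(-22747) = 2*(-1/22747) = -2/22747 ≈ -8.7924e-5)
(((3*6)*(-9))*c(-1*(-1), 1))/40681 + n/(-2782) = (((3*6)*(-9))*((-1*(-1))*(3 - 1*(-1))))/40681 - 2/22747/(-2782) = ((18*(-9))*(1*(3 + 1)))*(1/40681) - 2/22747*(-1/2782) = -162*4*(1/40681) + 1/31641077 = -648*1/40681 + 1/31641077 = -648/40681 + 1/31641077 = -20503377215/1287190653437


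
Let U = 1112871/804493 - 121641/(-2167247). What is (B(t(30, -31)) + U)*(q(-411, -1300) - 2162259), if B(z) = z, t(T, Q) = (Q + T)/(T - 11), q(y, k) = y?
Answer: -99355768918487760930/33127165774649 ≈ -2.9992e+6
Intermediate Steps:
t(T, Q) = (Q + T)/(-11 + T)
U = 2509725669150/1743535040771 (U = 1112871*(1/804493) - 121641*(-1/2167247) = 1112871/804493 + 121641/2167247 = 2509725669150/1743535040771 ≈ 1.4394)
(B(t(30, -31)) + U)*(q(-411, -1300) - 2162259) = ((-31 + 30)/(-11 + 30) + 2509725669150/1743535040771)*(-411 - 2162259) = (-1/19 + 2509725669150/1743535040771)*(-2162670) = (45941252673079/33127165774649)*(-2162670) = -99355768918487760930/33127165774649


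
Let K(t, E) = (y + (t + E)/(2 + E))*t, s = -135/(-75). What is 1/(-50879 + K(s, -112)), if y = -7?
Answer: -2750/139946941 ≈ -1.9650e-5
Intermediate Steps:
s = 9/5 (s = -135*(-1/75) = 9/5 ≈ 1.8000)
K(t, E) = t*(-7 + (E + t)/(2 + E)) (K(t, E) = (-7 + (t + E)/(2 + E))*t = (-7 + (E + t)/(2 + E))*t = t*(-7 + (E + t)/(2 + E)))
1/(-50879 + K(s, -112)) = 1/(-50879 + 9*(-14 + 9/5 - 6*(-112))/(5*(2 - 112))) = 1/(-50879 + (9/5)*(-14 + 9/5 + 672)/(-110)) = 1/(-50879 + (9/5)*(-1/110)*(3299/5)) = 1/(-50879 - 29691/2750) = 1/(-139946941/2750) = -2750/139946941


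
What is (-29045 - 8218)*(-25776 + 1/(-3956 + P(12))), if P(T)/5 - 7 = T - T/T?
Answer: 3713258583471/3866 ≈ 9.6049e+8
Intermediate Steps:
P(T) = 30 + 5*T (P(T) = 35 + 5*(T - T/T) = 35 + 5*(T - 1*1) = 35 + 5*(T - 1) = 35 + 5*(-1 + T) = 35 + (-5 + 5*T) = 30 + 5*T)
(-29045 - 8218)*(-25776 + 1/(-3956 + P(12))) = (-29045 - 8218)*(-25776 + 1/(-3956 + (30 + 5*12))) = -37263*(-25776 + 1/(-3956 + (30 + 60))) = -37263*(-25776 + 1/(-3956 + 90)) = -37263*(-25776 + 1/(-3866)) = -37263*(-25776 - 1/3866) = -37263*(-99650017/3866) = 3713258583471/3866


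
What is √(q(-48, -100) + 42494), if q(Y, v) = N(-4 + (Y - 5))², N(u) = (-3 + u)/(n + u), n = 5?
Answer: √7181711/13 ≈ 206.14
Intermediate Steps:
N(u) = (-3 + u)/(5 + u)
q(Y, v) = (-12 + Y)²/(-4 + Y)² (q(Y, v) = ((-3 + (-4 + (Y - 5)))/(5 + (-4 + (Y - 5))))² = ((-3 + (-4 + (-5 + Y)))/(5 + (-4 + (-5 + Y))))² = ((-3 + (-9 + Y))/(5 + (-9 + Y)))² = ((-12 + Y)/(-4 + Y))² = (-12 + Y)²/(-4 + Y)²)
√(q(-48, -100) + 42494) = √((-12 - 48)²/(-4 - 48)² + 42494) = √((-60)²/(-52)² + 42494) = √(3600*(1/2704) + 42494) = √(225/169 + 42494) = √(7181711/169) = √7181711/13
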